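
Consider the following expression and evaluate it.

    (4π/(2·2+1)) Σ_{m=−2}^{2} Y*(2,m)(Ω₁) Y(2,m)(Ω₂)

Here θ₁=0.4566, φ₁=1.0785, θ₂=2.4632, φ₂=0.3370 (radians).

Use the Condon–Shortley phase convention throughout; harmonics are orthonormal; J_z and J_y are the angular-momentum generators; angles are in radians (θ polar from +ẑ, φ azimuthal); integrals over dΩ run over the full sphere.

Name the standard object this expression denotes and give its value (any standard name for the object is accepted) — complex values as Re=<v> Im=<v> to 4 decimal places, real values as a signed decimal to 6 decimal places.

Legendre polynomial (addition theorem), -0.132789

This sum is the spherical-harmonic addition theorem: it equals the Legendre polynomial P_l(cos γ) of the angle γ between the two directions.
Term-by-term m-sum for l=2 (normalisation 4π/5 = 2.513274):
  m=-2: (-0.041539+0.062552i) × (+0.118855-0.094940i) = +0.001002+0.011378i  (running Σ = +0.001002+0.011378i)
  m=-1: (+0.144500+0.269417i) × (-0.356230+0.124811i) = -0.085101-0.077940i  (running Σ = -0.084100-0.066561i)
  m=0: (+0.446854-0.000000i) × (+0.258171+0.000000i) = +0.115365+0.000000i  (running Σ = +0.031265-0.066561i)
  m=1: (-0.144500+0.269417i) × (+0.356230+0.124811i) = -0.085101+0.077940i  (running Σ = -0.053836+0.011378i)
  m=2: (-0.041539-0.062552i) × (+0.118855+0.094940i) = +0.001002-0.011378i  (running Σ = -0.052835-0.000000i)
Total Σ_m = -0.052835-0.000000i. Multiply by 2.513274: -0.132789-0.000000i. P_2(cos γ) = -0.132789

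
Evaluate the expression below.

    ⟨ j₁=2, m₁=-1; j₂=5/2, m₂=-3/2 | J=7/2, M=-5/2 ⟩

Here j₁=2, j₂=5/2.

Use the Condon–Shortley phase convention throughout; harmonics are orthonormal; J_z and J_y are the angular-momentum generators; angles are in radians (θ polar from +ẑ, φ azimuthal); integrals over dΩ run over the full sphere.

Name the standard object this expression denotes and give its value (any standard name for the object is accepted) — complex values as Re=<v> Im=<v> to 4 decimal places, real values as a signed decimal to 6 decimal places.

This is a Clebsch–Gordan (vector-coupling) coefficient.
√[8·1!3!4!/9! · 1!3!1!4!1!6!] = √(2304/7)
  +(−1)^0/∏(0,1,3,1,0,3)! = 1/36  (running 1/36)
  +(−1)^1/∏(1,0,2,0,1,4)! = -1/48  (running 1/144)
⟨..|..⟩ = √(2304/7)·(1/144) = +0.125988

Clebsch–Gordan coefficient, +√(1/63) ≈ +0.125988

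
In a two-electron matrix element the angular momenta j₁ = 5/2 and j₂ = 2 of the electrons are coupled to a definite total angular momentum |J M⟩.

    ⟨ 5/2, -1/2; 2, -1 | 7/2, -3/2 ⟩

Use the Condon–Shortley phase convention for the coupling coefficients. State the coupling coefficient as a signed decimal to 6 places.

√[8·1!4!3!/9! · 2!3!1!3!2!5!] = √(384/7)
  +(−1)^0/∏(0,1,3,1,1,2)! = 1/12  (running 1/12)
  +(−1)^1/∏(1,0,2,0,2,3)! = -1/24  (running 1/24)
⟨..|..⟩ = √(384/7)·(1/24) = +0.308607

+√(2/21) ≈ +0.308607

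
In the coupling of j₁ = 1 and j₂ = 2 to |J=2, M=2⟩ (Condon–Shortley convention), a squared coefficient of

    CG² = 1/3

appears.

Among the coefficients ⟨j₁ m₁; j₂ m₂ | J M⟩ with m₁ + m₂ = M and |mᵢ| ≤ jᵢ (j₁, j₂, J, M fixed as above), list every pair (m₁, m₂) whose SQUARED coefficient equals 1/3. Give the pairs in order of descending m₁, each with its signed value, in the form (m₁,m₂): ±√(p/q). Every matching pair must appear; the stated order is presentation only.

Admissible pairs with m₁+m₂ = M = 2: (0,2), (1,1)
  (m₁,m₂)=(1,1): CG² = 1/3, CG = +√(1/3)   ← matches the target
  (m₁,m₂)=(0,2): CG² = 2/3, CG = −√(2/3)
Pairs with CG² = 1/3: (1,1): +√(1/3)

(1,1): +√(1/3)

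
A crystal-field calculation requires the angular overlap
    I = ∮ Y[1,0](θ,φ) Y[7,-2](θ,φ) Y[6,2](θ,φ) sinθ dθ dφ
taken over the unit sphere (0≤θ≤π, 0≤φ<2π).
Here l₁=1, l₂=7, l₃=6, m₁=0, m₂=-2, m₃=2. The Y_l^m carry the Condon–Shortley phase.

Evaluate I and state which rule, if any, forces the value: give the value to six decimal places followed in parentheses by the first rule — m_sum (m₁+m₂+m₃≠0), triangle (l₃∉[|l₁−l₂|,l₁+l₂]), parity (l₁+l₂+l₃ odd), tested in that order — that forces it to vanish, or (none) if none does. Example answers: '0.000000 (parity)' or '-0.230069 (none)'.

0.234717 (none)

m-sum 0 ✓  L=14 even ✓  6≤6≤8 ✓
Π(2lᵢ+1) = 3×15×13 = 585
triangle coeff Δ(1,7,6) = 1/1365
Σ_t [1,1]: t=1:−1/518400 = -1/518400
(3j)²=7/195 [(1 7 6; 0 0 0)], sign=-1
Σ_t [1,1]: t=1:−1/967680 = -1/967680
(3j)²=3/91 [(1 7 6; 0 -2 2)], sign=-1
⇒ 4πI² = 9/13
I = (+1)√(9/13/(4π)) = 0.23471705
No selection rule forces the value: the integral is nonzero (none).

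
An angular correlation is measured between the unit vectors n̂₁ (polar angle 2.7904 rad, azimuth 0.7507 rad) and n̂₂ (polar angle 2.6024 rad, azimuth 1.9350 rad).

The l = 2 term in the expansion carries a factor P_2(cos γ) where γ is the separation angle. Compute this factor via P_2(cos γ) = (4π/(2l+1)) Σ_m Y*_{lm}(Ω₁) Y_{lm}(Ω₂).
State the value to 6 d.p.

0.641433

Term-by-term m-sum for l=2 (normalisation 4π/5 = 2.513274):
  m=-2: Y*=(0.003170, 0.045605)  Y=(-0.075990, 0.067787)  product (-0.003332, -0.003251)
  m=-1: Y*=(-0.182473, -0.170230)  Y=(0.121246, 0.318057)  product (0.032019, -0.078676)
  m=+0: Y*=(0.518805, -0.000000)  Y=(0.381349, 0.000000)  product (0.197846, 0.000000)
  m=+1: Y*=(0.182473, -0.170230)  Y=(-0.121246, 0.318057)  product (0.032019, 0.078676)
  m=+2: Y*=(0.003170, -0.045605)  Y=(-0.075990, -0.067787)  product (-0.003332, 0.003251)
Total Σ_m = (0.255218, -0.000000). Multiply by 2.513274: (0.641433, -0.000000). P_2(cos γ) = 0.641433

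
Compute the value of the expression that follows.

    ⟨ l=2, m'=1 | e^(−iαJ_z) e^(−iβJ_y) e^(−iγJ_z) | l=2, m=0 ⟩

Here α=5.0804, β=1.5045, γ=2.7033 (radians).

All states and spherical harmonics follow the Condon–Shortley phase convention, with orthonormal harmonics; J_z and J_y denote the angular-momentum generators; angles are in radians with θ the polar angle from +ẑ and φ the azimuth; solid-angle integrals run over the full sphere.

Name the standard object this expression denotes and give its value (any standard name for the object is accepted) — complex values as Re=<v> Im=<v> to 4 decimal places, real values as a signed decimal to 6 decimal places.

This is a Wigner D-matrix element — the rotation-matrix element ⟨l m'| R(α,β,γ) |l m⟩ in the angular-momentum basis.
First d^2_{1,0}(β=1.5045), then the phase factors e^{-i(1)α} and e^{-i(0)γ}:
With c≡cos(β/2)=0.730153 and s≡sin(β/2)=0.683283, N=[6·1·2·2]^{1/2}=4.898979
k∈{0,1} keeps every argument non-negative
  k=0: (−1)^1·4.8990/(2)·0.7302^3·0.6833^1 = -0.651506
  k=1: (−1)^2·4.8990/(2)·0.7302^1·0.6833^3 = +0.570548
d^2_{1,0}(1.5045) = -0.651506 +0.570548 = -0.080958
Attach z-rotation phases: D = e^{-i(1)(5.0804)}·(-0.080958)·e^{-i(0)(2.7033)} = -0.029126-0.075538i

Wigner D-matrix element, Re=-0.0291 Im=-0.0755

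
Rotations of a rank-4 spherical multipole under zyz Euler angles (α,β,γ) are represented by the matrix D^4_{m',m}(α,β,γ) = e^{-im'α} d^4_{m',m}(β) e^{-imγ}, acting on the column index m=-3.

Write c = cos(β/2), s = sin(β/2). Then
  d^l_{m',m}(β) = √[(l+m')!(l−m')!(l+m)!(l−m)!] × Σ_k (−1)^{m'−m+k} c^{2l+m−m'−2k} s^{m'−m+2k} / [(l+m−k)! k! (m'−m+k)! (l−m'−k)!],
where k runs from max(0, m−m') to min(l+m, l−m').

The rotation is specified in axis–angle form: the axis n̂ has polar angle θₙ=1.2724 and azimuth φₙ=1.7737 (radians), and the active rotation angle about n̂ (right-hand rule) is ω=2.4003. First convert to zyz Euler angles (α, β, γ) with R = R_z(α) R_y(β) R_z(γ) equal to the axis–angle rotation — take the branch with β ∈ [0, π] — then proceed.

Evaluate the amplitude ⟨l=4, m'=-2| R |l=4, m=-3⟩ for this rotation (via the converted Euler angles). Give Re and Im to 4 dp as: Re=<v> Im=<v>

Axis–angle → zyz. n̂ = (sinθₙcosφₙ, sinθₙsinφₙ, cosθₙ) = (-0.192609, +0.936201, +0.293988), ω = 2.4003.
R = I cosω + sinω [n̂]ₓ + (1−cosω) n̂n̂ᵀ gives
  R = [-0.673134, -0.511838, +0.533771; -0.114812, +0.785360, +0.608299; -0.730553, +0.348184, -0.587418]
β = atan2(√(R₁₃²+R₂₃²), R₃₃) = 2.198661; α = atan2(R₂₃, R₁₃) mod 2π = 0.850563; γ = atan2(R₃₂, −R₃₁) mod 2π = 0.444755
D^4_{-2,-3}(0.8506,2.1987,0.4448) = e^{-i·-2·0.8506}·d^4_{-2,-3}(2.1987)·e^{-i·-3·0.4448}. Compute d first:
c=cos(2.198661/2)=0.454193, s=sin(2.198661/2)=0.890903; N=√[2·720·1·5040]=2693.993318
Admissible k: 0..1 (factorial args all ≥0)
  k=0: (−1)^1·2693.9933/(720)·0.4542^7·0.8909^1 = -0.013292
  k=1: (−1)^2·2693.9933/(240)·0.4542^5·0.8909^3 = +0.153419
d^4_{-2,-3}(2.1987) = -0.013292 +0.153419 = +0.140127
D = (-0.129960+0.991519i)·(+0.140127)·(+0.234331+0.972157i) = -0.139338+0.014854i

Re=-0.1393 Im=0.0149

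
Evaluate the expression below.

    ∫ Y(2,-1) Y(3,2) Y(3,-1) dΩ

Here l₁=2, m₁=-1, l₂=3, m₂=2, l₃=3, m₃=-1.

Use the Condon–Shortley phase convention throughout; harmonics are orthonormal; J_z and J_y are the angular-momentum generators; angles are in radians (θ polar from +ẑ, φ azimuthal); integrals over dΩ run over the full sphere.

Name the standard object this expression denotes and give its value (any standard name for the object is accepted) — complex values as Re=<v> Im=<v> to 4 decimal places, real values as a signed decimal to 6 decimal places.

This is a Gaunt coefficient — the integral of a triple product of spherical harmonics over the sphere.
Checks pass: Σm=0; 8 even; l₃=3∈[1,5].
(2·2+1)(2·3+1)(2·3+1) = 245
Δ: 2! 2! 4! / 9! → 1/3780
sum: t=0:+1/24 t=1:−1/4 t=2:+1/24 = -1/6
3j²(2 3 3; 0 0 0) = Δ·Π!·Σ² = 4/105  (sign +1)
sum: t=1:−1/48 t=2:+1/12 = 1/16
3j²(2 3 3; -1 2 -1) = Δ·Π!·Σ² = 1/28  (sign +1)
combine: 4πI² = 245·4/105·1/28 = 1/3
take √, sign +1: I = 0.16286750

Gaunt coefficient, +0.162868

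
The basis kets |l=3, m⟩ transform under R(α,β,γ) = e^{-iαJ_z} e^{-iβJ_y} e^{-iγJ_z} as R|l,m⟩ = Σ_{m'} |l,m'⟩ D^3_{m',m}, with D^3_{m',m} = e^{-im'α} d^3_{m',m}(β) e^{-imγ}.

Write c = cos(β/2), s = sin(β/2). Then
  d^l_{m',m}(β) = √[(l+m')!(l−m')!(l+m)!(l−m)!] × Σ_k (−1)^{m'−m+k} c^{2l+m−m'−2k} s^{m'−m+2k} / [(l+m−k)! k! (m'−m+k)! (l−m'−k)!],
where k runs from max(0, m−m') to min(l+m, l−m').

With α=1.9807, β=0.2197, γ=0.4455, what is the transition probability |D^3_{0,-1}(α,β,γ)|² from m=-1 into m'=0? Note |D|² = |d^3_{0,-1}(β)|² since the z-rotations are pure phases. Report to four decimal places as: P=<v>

P=0.1261

Split into d^3_{0,-1}(β=0.2197) × two z-phases.
With c≡cos(β/2)=0.993973 and s≡sin(β/2)=0.109629, N=[6·6·2·24]^{1/2}=41.569219
Admissible k: 0..2 (factorial args all ≥0)
  k=0: (−1)^1·41.5692/(12)·0.9940^5·0.1096^1 = -0.368459
  k=1: (−1)^2·41.5692/(4)·0.9940^3·0.1096^3 = +0.013447
  k=2: (−1)^3·41.5692/(12)·0.9940^1·0.1096^5 = -0.000055
d^3_{0,-1}(0.2197) = -0.368459 +0.013447 -0.000055 = -0.355067
|D^3_{0,-1}|² = |d^3_{0,-1}(β)|² = (-0.355067)² = 0.126072 (the z-rotation phases have unit modulus)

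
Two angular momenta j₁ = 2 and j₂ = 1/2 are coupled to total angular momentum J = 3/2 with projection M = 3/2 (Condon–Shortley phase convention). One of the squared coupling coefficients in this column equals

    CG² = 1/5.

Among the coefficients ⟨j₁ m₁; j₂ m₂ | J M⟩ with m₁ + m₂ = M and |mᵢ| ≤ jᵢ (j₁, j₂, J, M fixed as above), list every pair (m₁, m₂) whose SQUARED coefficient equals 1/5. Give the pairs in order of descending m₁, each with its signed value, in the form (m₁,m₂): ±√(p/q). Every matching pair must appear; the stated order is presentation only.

Admissible pairs with m₁+m₂ = M = 3/2: (1,1/2), (2,-1/2)
  (m₁,m₂)=(2,-1/2): CG² = 4/5, CG = +√(4/5)
  (m₁,m₂)=(1,1/2): CG² = 1/5, CG = −√(1/5)   ← matches the target
Pairs with CG² = 1/5: (1,1/2): −√(1/5)

(1,1/2): −√(1/5)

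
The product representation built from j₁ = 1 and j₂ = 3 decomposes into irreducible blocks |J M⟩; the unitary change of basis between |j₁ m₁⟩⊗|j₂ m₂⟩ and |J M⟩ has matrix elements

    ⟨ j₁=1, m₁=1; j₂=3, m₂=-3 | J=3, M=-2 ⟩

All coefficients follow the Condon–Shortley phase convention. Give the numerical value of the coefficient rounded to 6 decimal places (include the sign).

+0.500000

triangle: 1!×1!×5!/8! = 120/40320
(j±m)!: 2!×0!×0!×6!×1!×5! = 172800
prefactor² = (2J+1)×Δ×N² = 3600
  k=0: +1/(0!×1!×0!×0!×1!×5!) = 1/120
Σ = 1/120  ⇒  CG² = 3600×(1/120)² = 1/4
CG = +√(1/4) = +0.500000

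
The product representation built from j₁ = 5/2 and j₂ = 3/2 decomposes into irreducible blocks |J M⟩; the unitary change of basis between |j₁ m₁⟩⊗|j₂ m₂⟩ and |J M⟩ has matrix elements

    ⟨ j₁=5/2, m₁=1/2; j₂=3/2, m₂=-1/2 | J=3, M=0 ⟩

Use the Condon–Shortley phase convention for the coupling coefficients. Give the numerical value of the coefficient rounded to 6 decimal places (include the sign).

+0.447214

√[7·1!4!2!/8! · 3!2!1!2!3!3!] = √(36/5)
  +(−1)^0/∏(0,1,2,1,2,1)! = 1/4  (running 1/4)
  +(−1)^1/∏(1,0,1,0,3,2)! = -1/12  (running 1/6)
⟨..|..⟩ = √(36/5)·(1/6) = +0.447214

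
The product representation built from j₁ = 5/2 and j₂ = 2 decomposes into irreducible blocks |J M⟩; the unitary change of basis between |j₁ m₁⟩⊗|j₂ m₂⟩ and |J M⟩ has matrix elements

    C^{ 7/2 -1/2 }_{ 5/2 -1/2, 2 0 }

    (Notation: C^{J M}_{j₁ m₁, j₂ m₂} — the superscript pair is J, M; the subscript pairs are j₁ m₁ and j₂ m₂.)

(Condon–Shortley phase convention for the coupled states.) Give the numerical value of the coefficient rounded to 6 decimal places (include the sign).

j₁+j₂−J=1  J+j₁−j₂=4  J−j₁+j₂=3  j₁+j₂+J+1=9
(j₁±m₁, j₂±m₂, J±M) = (2,3,2,2,3,4)
P² = 768/35
sum k=0..1:
  [0] +1/12 = 1/12
  [1] −1/8 = -1/8
S = -1/24
C² = P²·S² = 4/105 ; C = -0.195180

-0.195180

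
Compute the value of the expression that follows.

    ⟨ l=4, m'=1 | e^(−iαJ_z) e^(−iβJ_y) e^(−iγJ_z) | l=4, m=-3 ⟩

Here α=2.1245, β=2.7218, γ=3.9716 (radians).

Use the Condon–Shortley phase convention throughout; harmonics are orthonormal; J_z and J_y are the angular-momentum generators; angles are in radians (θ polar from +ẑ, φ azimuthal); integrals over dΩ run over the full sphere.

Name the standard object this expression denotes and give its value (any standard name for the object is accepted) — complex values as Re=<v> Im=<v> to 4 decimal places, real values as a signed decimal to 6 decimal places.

This is a Wigner D-matrix element — the rotation-matrix element ⟨l m'| R(α,β,γ) |l m⟩ in the angular-momentum basis.
D^4_{1,-3}(2.1245,2.7218,3.9716) = e^{-i·1·2.1245}·d^4_{1,-3}(2.7218)·e^{-i·-3·3.9716}. Compute d first:
Half-angle: c=0.208359, s=0.978053. N=√(120·6·1·5040)=1904.940944
k∈{0,1} keeps every argument non-negative
  k=0: (−1)^4·1904.9409/(144)·0.2084^4·0.9781^4 = +0.022815
  k=1: (−1)^5·1904.9409/(240)·0.2084^2·0.9781^6 = -0.301624
d^4_{1,-3}(2.7218) = +0.022815 -0.301624 = -0.278809
Attach z-rotation phases: D = e^{-i(1)(2.1245)}·(-0.278809)·e^{-i(-3)(3.9716)} = +0.260390+0.099657i

Wigner D-matrix element, Re=0.2604 Im=0.0997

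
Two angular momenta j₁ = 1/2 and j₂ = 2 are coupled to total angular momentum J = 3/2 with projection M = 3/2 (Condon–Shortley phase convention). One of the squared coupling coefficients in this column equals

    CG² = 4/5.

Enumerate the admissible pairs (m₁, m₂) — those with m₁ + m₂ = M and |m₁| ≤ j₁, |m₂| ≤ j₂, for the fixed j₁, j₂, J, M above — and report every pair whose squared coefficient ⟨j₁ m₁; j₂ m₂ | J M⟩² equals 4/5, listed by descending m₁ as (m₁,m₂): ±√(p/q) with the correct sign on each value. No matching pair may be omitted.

Admissible pairs with m₁+m₂ = M = 3/2: (-1/2,2), (1/2,1)
  (m₁,m₂)=(1/2,1): CG² = 1/5, CG = +√(1/5)
  (m₁,m₂)=(-1/2,2): CG² = 4/5, CG = −√(4/5)   ← matches the target
Pairs with CG² = 4/5: (-1/2,2): −√(4/5)

(-1/2,2): −√(4/5)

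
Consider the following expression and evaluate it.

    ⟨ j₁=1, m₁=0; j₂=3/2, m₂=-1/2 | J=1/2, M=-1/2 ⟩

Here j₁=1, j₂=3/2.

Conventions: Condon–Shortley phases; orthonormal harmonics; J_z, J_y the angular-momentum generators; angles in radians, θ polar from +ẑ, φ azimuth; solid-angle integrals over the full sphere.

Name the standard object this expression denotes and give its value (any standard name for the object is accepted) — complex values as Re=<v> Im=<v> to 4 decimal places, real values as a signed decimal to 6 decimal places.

Clebsch–Gordan coefficient, −√(1/3) ≈ -0.577350

This is a Clebsch–Gordan (vector-coupling) coefficient.
triangle: 2!*0!*1!/4! = 2/24
(j±m)!: 1!*1!*1!*2!*0!*1! = 2
prefactor² = (2J+1)*Δ*N² = 1/3
  k=1: −1/(1!*1!*0!*0!*0!*1!) = -1
Σ = -1  ⇒  CG² = 1/3*(-1)² = 1/3
CG = −√(1/3) = -0.577350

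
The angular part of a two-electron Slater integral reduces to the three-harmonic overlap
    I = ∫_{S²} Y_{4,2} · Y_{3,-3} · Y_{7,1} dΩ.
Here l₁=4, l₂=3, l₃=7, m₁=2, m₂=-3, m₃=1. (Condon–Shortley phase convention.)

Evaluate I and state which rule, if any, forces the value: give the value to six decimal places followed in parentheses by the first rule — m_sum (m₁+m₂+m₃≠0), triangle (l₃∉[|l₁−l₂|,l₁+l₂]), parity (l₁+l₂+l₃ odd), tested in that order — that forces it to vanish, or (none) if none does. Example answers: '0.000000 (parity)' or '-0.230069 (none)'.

Checks pass: Σm=0; 14 even; l₃=7∈[1,7].
(2·4+1)(2·3+1)(2·7+1) = 945
Δ: 0! 8! 6! / 15! → 1/45045
sum: t=0:+1/20736 = 1/20736
3j²(4 3 7; 0 0 0) = Δ·Π!·Σ² = 35/1287  (sign -1)
sum: t=0:+1/1036800 = 1/1036800
3j²(4 3 7; 2 -3 1) = Δ·Π!·Σ² = 4/6435  (sign +1)
combine: 4πI² = 945·35/1287·4/6435 = 980/61347
take √, sign -1: I = -0.03565426
No selection rule forces the value: the integral is nonzero (none).

-0.035654 (none)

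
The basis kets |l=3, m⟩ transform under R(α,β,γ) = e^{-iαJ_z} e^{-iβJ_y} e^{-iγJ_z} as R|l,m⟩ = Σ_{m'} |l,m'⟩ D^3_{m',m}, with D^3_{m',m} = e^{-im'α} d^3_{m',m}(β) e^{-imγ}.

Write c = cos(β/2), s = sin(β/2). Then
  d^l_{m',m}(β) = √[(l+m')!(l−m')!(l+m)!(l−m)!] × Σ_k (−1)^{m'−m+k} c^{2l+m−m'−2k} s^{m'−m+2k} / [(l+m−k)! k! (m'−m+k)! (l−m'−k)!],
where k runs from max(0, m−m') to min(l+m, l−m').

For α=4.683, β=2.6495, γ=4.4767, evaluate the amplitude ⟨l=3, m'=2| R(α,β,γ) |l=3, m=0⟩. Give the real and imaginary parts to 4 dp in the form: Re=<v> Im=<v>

D^3_{2,0}(4.6830,2.6495,4.4767) = e^{-i·2·4.6830}·d^3_{2,0}(2.6495)·e^{-i·0·4.4767}. Compute d first:
c=cos(2.649500/2)=0.243571, s=sin(2.649500/2)=0.969883; N=√[120·1·6·6]=65.726707
Admissible k: 0..1 (factorial args all ≥0)
  k=0: (−1)^2·65.7267/(12)·0.2436^4·0.9699^2 = +0.018134
  k=1: (−1)^3·65.7267/(12)·0.2436^2·0.9699^4 = -0.287535
d^3_{2,0}(2.6495) = +0.018134 -0.287535 = -0.269400
D = (-0.998273-0.058744i)·(-0.269400)·(+1.000000+0.000000i) = +0.268935+0.015826i

Re=0.2689 Im=0.0158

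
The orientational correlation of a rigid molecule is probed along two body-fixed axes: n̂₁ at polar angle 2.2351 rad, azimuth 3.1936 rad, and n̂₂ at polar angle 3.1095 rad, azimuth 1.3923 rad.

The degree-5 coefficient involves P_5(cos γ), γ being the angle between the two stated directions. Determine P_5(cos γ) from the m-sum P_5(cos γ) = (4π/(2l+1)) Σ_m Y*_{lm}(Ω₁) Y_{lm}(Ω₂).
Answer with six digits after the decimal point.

-0.178243

Expand P_5 via completeness: Σ_{m} conj(Y_{5,m}) at Ω₁ times Y_{5,m} at Ω₂ —
  m=-5: Y*=(-0.135712, -0.036108)  Y=(0.000000, -0.000000)  product (-0.000000, 0.000000)
  m=-4: Y*=(-0.340236, -0.071818)  Y=(-0.000001, -0.000001)  product (0.000000, 0.000000)
  m=-3: Y*=(-0.403784, -0.063515)  Y=(-0.000047, 0.000079)  product (0.000024, -0.000029)
  m=-2: Y*=(-0.090356, -0.009432)  Y=(0.003263, 0.001217)  product (-0.000283, -0.000141)
  m=-1: Y*=(0.324216, 0.016877)  Y=(0.014545, -0.080618)  product (0.006076, -0.025892)
  m=+0: Y*=(0.180592, -0.000000)  Y=(-0.928389, 0.000000)  product (-0.167659, 0.000000)
  m=+1: Y*=(-0.324216, 0.016877)  Y=(-0.014545, -0.080618)  product (0.006076, 0.025892)
  m=+2: Y*=(-0.090356, 0.009432)  Y=(0.003263, -0.001217)  product (-0.000283, 0.000141)
  m=+3: Y*=(0.403784, -0.063515)  Y=(0.000047, 0.000079)  product (0.000024, 0.000029)
  m=+4: Y*=(-0.340236, 0.071818)  Y=(-0.000001, 0.000001)  product (0.000000, -0.000000)
  m=+5: Y*=(0.135712, -0.036108)  Y=(-0.000000, -0.000000)  product (-0.000000, -0.000000)
Accumulated sum (-0.156025, -0.000000); after 4π/(2l+1) scaling, (-0.178243, -0.000000) ⇒ P_5 = -0.178243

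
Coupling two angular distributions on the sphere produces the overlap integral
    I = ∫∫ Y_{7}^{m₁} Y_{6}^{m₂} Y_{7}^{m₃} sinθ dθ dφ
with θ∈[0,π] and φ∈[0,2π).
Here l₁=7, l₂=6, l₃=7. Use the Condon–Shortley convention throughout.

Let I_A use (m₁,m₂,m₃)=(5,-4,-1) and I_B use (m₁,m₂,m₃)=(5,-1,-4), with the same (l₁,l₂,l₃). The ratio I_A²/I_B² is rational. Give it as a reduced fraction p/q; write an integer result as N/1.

Shared (l₁,l₂,l₃)=(7,6,7): N and (l;000)² cancel in I_A²/I_B².
A: Δ = 6!·8!·6!/21! = 1/2444321880; Racah Σ t=0..2: t=0:+1/49766400 t=1:−1/72576000 t=2:+1/1393459200 = 7/995328000; ⇒ 3j(7 6 7; 5 -4 -1)² = 343/83980, sgn +1
B: Δ = 6!·8!·6!/21! = 1/2444321880; Racah Σ t=0..2: t=0:+1/124416000 t=1:−1/29030400 t=2:+1/69672960 = -1/82944000; ⇒ 3j(7 6 7; 5 -1 -4)² = 693/83980, sgn +1
I_A²/I_B² = (343/83980)/(693/83980) = 49/99

49/99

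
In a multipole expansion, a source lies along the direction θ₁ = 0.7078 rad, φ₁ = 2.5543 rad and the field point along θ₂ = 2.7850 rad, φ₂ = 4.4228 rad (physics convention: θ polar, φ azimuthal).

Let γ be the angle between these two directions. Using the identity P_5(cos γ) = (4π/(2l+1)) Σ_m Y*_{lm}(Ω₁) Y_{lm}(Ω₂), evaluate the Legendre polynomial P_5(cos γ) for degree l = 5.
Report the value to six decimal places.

0.416831

Summing Y*_{l m}(θ₁,φ₁)·Y_{l m}(θ₂,φ₂) over m ∈ [−5, 5]; prefactor 4π/(2·5+1) = 1.142397:
  m=-5: Y*=+0.052790+0.010983i  Y=-0.002388+0.000295i  product -0.000129-0.000011i
  m=-4: Y*=-0.139908-0.141887i  Y=-0.008187-0.018711i  product -0.001509+0.003779i
  m=-3: Y*=+0.075760+0.391642i  Y=+0.077567-0.065603i  product +0.031569+0.025408i
  m=-2: Y*=+0.153739-0.367504i  Y=+0.264726+0.173129i  product +0.104324-0.070671i
  m=-1: Y*=+0.014483-0.009641i  Y=-0.156435+0.525010i  product +0.002796+0.009112i
  m=+0: Y*=-0.392281-0.000000i  Y=-0.231397+0.000000i  product +0.090773+0.000000i
  m=+1: Y*=-0.014483-0.009641i  Y=+0.156435+0.525010i  product +0.002796-0.009112i
  m=+2: Y*=+0.153739+0.367504i  Y=+0.264726-0.173129i  product +0.104324+0.070671i
  m=+3: Y*=-0.075760+0.391642i  Y=-0.077567-0.065603i  product +0.031569-0.025408i
  m=+4: Y*=-0.139908+0.141887i  Y=-0.008187+0.018711i  product -0.001509-0.003779i
  m=+5: Y*=-0.052790+0.010983i  Y=+0.002388+0.000295i  product -0.000129+0.000011i
Σ over m = +0.364874-0.000000i; ×(4π/11) → +0.416831-0.000000i. Real part: 0.416831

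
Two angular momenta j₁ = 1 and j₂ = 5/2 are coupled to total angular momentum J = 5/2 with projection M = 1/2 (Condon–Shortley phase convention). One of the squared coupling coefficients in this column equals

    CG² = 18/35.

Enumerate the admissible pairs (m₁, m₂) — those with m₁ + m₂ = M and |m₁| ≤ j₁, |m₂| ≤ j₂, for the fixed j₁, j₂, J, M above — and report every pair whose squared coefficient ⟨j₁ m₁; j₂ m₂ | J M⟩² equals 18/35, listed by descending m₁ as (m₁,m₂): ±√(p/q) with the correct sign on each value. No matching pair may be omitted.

(1,-1/2): +√(18/35)

Admissible pairs with m₁+m₂ = M = 1/2: (-1,3/2), (0,1/2), (1,-1/2)
  (m₁,m₂)=(1,-1/2): CG² = 18/35, CG = +√(18/35)   ← matches the target
  (m₁,m₂)=(0,1/2): CG² = 1/35, CG = −√(1/35)
  (m₁,m₂)=(-1,3/2): CG² = 16/35, CG = −√(16/35)
Pairs with CG² = 18/35: (1,-1/2): +√(18/35)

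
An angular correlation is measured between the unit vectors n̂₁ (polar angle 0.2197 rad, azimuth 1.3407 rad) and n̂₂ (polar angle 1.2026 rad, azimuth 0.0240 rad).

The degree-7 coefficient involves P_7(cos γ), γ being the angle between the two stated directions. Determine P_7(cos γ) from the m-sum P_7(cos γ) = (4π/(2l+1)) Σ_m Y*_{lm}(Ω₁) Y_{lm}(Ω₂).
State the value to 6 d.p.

Addition theorem: P_7(cos γ) = (4π/15) Σ_m Y*_{lm}(Ω₁) Y_{lm}(Ω₂), m = −7…7:
  m=-7: (-0.000012+0.000000i) × (+0.303352-0.051448i) = -0.000004+0.000001i  (running Σ = -0.000004+0.000001i)
  m=-6: (-0.000037+0.000192i) × (+0.439542-0.063735i) = -0.000004+0.000087i  (running Σ = -0.000008+0.000088i)
  m=-5: (+0.001875+0.000838i) × (+0.176186-0.021244i) = +0.000348+0.000108i  (running Σ = +0.000341+0.000195i)
  m=-4: (+0.009179-0.012065i) × (-0.262128+0.025242i) = -0.002102+0.003394i  (running Σ = -0.001761+0.003590i)
  m=-3: (-0.050952-0.061699i) × (-0.282314+0.020362i) = +0.015641+0.016381i  (running Σ = +0.013880+0.019971i)
  m=-2: (-0.259685+0.128723i) × (+0.154201-0.007407i) = -0.039090+0.021773i  (running Σ = -0.025210+0.041743i)
  m=-1: (+0.143575+0.612926i) × (+0.304694-0.007314i) = +0.048229+0.185705i  (running Σ = +0.023019+0.227448i)
  m=0: (+0.468820-0.000000i) × (-0.120172+0.000000i) = -0.056339+0.000000i  (running Σ = -0.033320+0.227448i)
  m=1: (-0.143575+0.612926i) × (-0.304694-0.007314i) = +0.048229-0.185705i  (running Σ = +0.014909+0.041743i)
  m=2: (-0.259685-0.128723i) × (+0.154201+0.007407i) = -0.039090-0.021773i  (running Σ = -0.024181+0.019971i)
  m=3: (+0.050952-0.061699i) × (+0.282314+0.020362i) = +0.015641-0.016381i  (running Σ = -0.008540+0.003590i)
  m=4: (+0.009179+0.012065i) × (-0.262128-0.025242i) = -0.002102-0.003394i  (running Σ = -0.010642+0.000195i)
  m=5: (-0.001875+0.000838i) × (-0.176186-0.021244i) = +0.000348-0.000108i  (running Σ = -0.010293+0.000088i)
  m=6: (-0.000037-0.000192i) × (+0.439542+0.063735i) = -0.000004-0.000087i  (running Σ = -0.010297+0.000001i)
  m=7: (+0.000012+0.000000i) × (-0.303352-0.051448i) = -0.000004-0.000001i  (running Σ = -0.010301-0.000000i)
Accumulated sum -0.010301-0.000000i; after 4π/(2l+1) scaling, -0.008630-0.000000i ⇒ P_7 = -0.008630

-0.008630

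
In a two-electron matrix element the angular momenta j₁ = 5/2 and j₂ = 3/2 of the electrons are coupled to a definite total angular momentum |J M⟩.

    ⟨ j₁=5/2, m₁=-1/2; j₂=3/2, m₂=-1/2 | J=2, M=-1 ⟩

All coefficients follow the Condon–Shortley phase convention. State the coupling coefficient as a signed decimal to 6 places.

−√(25/84) = -0.545545

√[5·2!3!1!/7! · 2!3!1!2!1!3!] = √(12/7)
  +(−1)^0/∏(0,2,3,1,0,0)! = 1/12  (running 1/12)
  +(−1)^1/∏(1,1,2,0,1,1)! = -1/2  (running -5/12)
⟨..|..⟩ = √(12/7)·(-5/12) = -0.545545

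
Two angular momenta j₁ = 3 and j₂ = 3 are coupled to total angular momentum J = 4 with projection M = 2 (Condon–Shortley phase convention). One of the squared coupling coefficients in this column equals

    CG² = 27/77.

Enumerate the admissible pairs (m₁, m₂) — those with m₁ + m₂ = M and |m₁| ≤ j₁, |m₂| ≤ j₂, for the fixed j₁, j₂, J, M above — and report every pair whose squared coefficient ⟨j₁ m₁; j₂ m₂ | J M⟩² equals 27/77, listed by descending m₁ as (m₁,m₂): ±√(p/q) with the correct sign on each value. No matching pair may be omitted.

(3,-1): +√(27/77); (-1,3): +√(27/77)

Admissible pairs with m₁+m₂ = M = 2: (-1,3), (0,2), (1,1), (2,0), (3,-1)
  (m₁,m₂)=(3,-1): CG² = 27/77, CG = +√(27/77)   ← matches the target
  (m₁,m₂)=(2,0): CG² = 3/154, CG = +√(3/154)
  (m₁,m₂)=(1,1): CG² = 20/77, CG = −√(20/77)
  (m₁,m₂)=(0,2): CG² = 3/154, CG = +√(3/154)
  (m₁,m₂)=(-1,3): CG² = 27/77, CG = +√(27/77)   ← matches the target
Pairs with CG² = 27/77: (3,-1): +√(27/77); (-1,3): +√(27/77)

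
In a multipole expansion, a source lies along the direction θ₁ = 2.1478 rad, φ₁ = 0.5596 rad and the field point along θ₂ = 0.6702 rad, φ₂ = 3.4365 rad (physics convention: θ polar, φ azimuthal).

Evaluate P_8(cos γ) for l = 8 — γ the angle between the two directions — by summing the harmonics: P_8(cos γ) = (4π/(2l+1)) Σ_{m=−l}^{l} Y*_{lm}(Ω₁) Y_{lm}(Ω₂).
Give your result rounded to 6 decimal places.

Term-by-term m-sum for l=8 (normalisation 4π/17 = 0.739198):
  [-8]  conj(Y_{8,-8})(Ω₁) = -0.02929 - 0.12200j ; Y_{8,-8}(Ω₂) = -0.00810 - 0.00805j ; Δ = -0.00075 + 0.00122j
  [-7]  conj(Y_{8,-7})(Ω₁) = 0.23324 + 0.22872j ; Y_{8,-7}(Ω₂) = 0.02731 + 0.05076j ; Δ = -0.00524 + 0.01808j
  [-6]  conj(Y_{8,-6})(Ω₁) = -0.44135 - 0.09685j ; Y_{8,-6}(Ω₂) = -0.03504 - 0.17405j ; Δ = -0.00139 + 0.08021j
  [-5]  conj(Y_{8,-5})(Ω₁) = 0.25281 - 0.09045j ; Y_{8,-5}(Ω₂) = -0.03518 + 0.36437j ; Δ = 0.02406 + 0.09530j
  [-4]  conj(Y_{8,-4})(Ω₁) = 0.10137 - 0.12858j ; Y_{8,-4}(Ω₂) = 0.18336 - 0.44460j ; Δ = -0.03858 - 0.06865j
  [-3]  conj(Y_{8,-3})(Ω₁) = -0.03881 + 0.35793j ; Y_{8,-3}(Ω₂) = -0.18112 + 0.22122j ; Δ = -0.07215 - 0.07341j
  [-2]  conj(Y_{8,-2})(Ω₁) = -0.00740 - 0.01526j ; Y_{8,-2}(Ω₂) = -0.15967 + 0.10687j ; Δ = 0.00281 + 0.00165j
  [-1]  conj(Y_{8,-1})(Ω₁) = -0.29179 - 0.18278j ; Y_{8,-1}(Ω₂) = 0.37653 - 0.11438j ; Δ = -0.13077 - 0.03545j
  [+0]  conj(Y_{8,0})(Ω₁) = 0.06954 + 0.00000j ; Y_{8,0}(Ω₂) = 0.07242 + 0.00000j ; Δ = 0.00504 + 0.00000j
  [+1]  conj(Y_{8,1})(Ω₁) = 0.29179 - 0.18278j ; Y_{8,1}(Ω₂) = -0.37653 - 0.11438j ; Δ = -0.13077 + 0.03545j
  [+2]  conj(Y_{8,2})(Ω₁) = -0.00740 + 0.01526j ; Y_{8,2}(Ω₂) = -0.15967 - 0.10687j ; Δ = 0.00281 - 0.00165j
  [+3]  conj(Y_{8,3})(Ω₁) = 0.03881 + 0.35793j ; Y_{8,3}(Ω₂) = 0.18112 + 0.22122j ; Δ = -0.07215 + 0.07341j
  [+4]  conj(Y_{8,4})(Ω₁) = 0.10137 + 0.12858j ; Y_{8,4}(Ω₂) = 0.18336 + 0.44460j ; Δ = -0.03858 + 0.06865j
  [+5]  conj(Y_{8,5})(Ω₁) = -0.25281 - 0.09045j ; Y_{8,5}(Ω₂) = 0.03518 + 0.36437j ; Δ = 0.02406 - 0.09530j
  [+6]  conj(Y_{8,6})(Ω₁) = -0.44135 + 0.09685j ; Y_{8,6}(Ω₂) = -0.03504 + 0.17405j ; Δ = -0.00139 - 0.08021j
  [+7]  conj(Y_{8,7})(Ω₁) = -0.23324 + 0.22872j ; Y_{8,7}(Ω₂) = -0.02731 + 0.05076j ; Δ = -0.00524 - 0.01808j
  [+8]  conj(Y_{8,8})(Ω₁) = -0.02929 + 0.12200j ; Y_{8,8}(Ω₂) = -0.00810 + 0.00805j ; Δ = -0.00075 - 0.00122j
Total Σ_m = -0.43898 - 0.00000j. Multiply by 0.739198: -0.32449 - 0.00000j. P_8(cos γ) = -0.324494

-0.324494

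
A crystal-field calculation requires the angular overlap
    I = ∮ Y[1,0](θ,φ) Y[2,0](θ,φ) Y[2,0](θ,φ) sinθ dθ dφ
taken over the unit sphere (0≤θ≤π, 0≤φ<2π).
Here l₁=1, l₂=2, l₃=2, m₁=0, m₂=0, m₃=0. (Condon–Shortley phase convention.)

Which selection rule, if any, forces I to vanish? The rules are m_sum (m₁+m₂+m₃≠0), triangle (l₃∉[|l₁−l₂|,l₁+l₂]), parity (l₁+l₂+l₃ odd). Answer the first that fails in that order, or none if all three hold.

parity

Σmᵢ = 0  ✓
l₃∈[|l₁−l₂|,l₁+l₂]=[1,3], have l₃=2  ✓
Σlᵢ = 5 ⇒ odd  ✗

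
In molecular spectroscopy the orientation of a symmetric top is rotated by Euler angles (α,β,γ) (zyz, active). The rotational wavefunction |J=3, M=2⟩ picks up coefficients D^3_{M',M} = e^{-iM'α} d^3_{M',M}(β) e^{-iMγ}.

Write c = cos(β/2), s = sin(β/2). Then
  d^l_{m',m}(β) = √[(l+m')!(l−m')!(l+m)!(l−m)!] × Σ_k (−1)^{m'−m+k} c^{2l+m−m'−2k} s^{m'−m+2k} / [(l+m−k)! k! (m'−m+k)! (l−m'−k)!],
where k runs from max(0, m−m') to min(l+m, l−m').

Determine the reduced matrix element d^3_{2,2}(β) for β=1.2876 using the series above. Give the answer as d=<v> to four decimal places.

d=-0.4754

d^3_{2,2}(β=1.2876) via the finite sum:
c=cos(1.287600/2)=0.799821, s=sin(1.287600/2)=0.600239; N=√[120·1·120·1]=120.000000
k: max(0,(2)−(2))=0 … min(3+(2),3−(2))=1
  k=0: (−1)^0·120.0000/(120)·0.7998^6·0.6002^0 = +0.261792
  k=1: (−1)^1·120.0000/(24)·0.7998^4·0.6002^2 = -0.737206
d^3_{2,2}(1.2876) = +0.261792 -0.737206 = -0.475415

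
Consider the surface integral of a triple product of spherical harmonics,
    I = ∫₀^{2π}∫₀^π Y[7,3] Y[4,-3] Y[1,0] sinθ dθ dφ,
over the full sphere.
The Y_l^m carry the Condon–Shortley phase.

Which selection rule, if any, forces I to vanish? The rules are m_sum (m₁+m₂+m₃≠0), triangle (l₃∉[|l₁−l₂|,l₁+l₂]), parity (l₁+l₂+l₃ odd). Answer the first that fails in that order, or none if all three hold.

triangle

Σmᵢ = 0  ✓
l₃∈[|l₁−l₂|,l₁+l₂]=[3,11] required, l₃=1 fails  ✗
Σlᵢ = 12 ⇒ even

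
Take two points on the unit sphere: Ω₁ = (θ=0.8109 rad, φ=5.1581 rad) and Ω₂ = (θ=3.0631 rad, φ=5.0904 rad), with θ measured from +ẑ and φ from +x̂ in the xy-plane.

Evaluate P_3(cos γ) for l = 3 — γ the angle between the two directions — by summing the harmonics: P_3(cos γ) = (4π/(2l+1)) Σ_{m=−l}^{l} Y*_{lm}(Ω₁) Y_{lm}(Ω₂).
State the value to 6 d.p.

Summing Y*_{l m}(θ₁,φ₁)·Y_{l m}(θ₂,φ₂) over m ∈ [−3, 3]; prefactor 4π/(2·3+1) = 1.795196:
  m=-3: Y*=(-0.154615, 0.036800)  Y=(-0.000182, -0.000085)  product (0.000031, 0.000006)
  m=-2: Y*=(-0.232436, -0.287801)  Y=(0.004558, -0.004298)  product (-0.002296, -0.000313)
  m=-1: Y*=(0.138622, -0.290140)  Y=(0.037123, 0.093485)  product (0.032270, 0.002188)
  m=+0: Y*=(-0.161294, -0.000000)  Y=(-0.732618, 0.000000)  product (0.118167, 0.000000)
  m=+1: Y*=(-0.138622, -0.290140)  Y=(-0.037123, 0.093485)  product (0.032270, -0.002188)
  m=+2: Y*=(-0.232436, 0.287801)  Y=(0.004558, 0.004298)  product (-0.002296, 0.000313)
  m=+3: Y*=(0.154615, 0.036800)  Y=(0.000182, -0.000085)  product (0.000031, -0.000006)
Total Σ_m = (0.178177, -0.000000). Multiply by 1.795196: (0.319862, -0.000000). P_3(cos γ) = 0.319862

0.319862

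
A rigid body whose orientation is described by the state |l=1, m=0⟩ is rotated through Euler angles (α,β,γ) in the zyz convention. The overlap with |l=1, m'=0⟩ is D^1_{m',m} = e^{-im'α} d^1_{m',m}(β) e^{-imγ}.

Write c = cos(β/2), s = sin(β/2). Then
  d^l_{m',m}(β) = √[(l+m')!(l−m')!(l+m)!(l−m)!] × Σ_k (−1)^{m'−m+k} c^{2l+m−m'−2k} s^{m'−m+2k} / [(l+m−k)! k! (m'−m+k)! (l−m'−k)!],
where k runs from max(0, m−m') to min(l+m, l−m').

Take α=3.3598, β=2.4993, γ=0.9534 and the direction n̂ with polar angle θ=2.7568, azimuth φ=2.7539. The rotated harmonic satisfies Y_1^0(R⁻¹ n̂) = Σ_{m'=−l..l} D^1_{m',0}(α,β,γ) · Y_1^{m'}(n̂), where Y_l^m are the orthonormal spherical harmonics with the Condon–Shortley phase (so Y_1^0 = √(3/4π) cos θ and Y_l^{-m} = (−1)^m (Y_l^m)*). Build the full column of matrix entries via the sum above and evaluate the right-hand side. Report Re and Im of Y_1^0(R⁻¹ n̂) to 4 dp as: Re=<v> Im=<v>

Re=0.4529 Im=0.0000

Need the full column D^1_{m',0} for m'=−1..1 at α=3.3598, β=2.4993, γ=0.9534.
cos(β/2)=0.315654, sin(β/2)=0.948874
d^1_{-1,0}: single k=1 term ⇒ +0.423580;  D = -0.413536-0.091697i
d^1_{0,0}: k∈[0..1] ⇒ +0.099638 -0.900362 = -0.800724;  D = -0.800724+0.000000i
d^1_{1,0}: single k=0 term ⇒ -0.423580;  D = +0.413536-0.091697i
Y_1^{m'}(θ=2.7568,φ=2.7539) and Σ D·Y over m':
  (-0.4135-0.0917i)·(-0.1201-0.0490i)  (-0.8007+0.0000i)·(-0.4529+0.0000i)  (+0.4135-0.0917i)·(+0.1201-0.0490i)
Y_1^0(R⁻¹ n̂) = +0.452936+0.000000i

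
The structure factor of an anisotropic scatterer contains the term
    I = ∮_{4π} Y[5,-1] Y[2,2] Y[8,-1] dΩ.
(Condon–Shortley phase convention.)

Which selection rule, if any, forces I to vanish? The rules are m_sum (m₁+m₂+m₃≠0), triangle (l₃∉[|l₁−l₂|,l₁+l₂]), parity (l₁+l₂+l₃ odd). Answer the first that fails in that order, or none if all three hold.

triangle

azimuthal sum: -1 + 2 − 1 = 0  ✓
l₃ must lie in [3,7]; have l₃=8  ✗
L = 5 + 2 + 8 = 15 (odd)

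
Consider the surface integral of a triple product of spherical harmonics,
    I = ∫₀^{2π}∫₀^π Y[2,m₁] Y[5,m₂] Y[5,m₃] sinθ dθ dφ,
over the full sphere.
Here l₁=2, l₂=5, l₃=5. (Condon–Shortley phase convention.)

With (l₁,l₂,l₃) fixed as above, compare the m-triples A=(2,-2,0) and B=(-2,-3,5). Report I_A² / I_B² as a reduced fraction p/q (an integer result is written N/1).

14/3

l's match ⇒ only the (l;m) 3-j factors differ between A and B.
A: triangle coeff Δ(2,5,5) = 1/38610; Σ_t [0,0]: t=0:+1/2880 = 1/2880; (3j)²=14/429 [(2 5 5; 2 -2 0)], sign=-1
B: triangle coeff Δ(2,5,5) = 1/38610; Σ_t [2,2]: t=2:+1/161280 = 1/161280; (3j)²=1/143 [(2 5 5; -2 -3 5)], sign=+1
I_A²/I_B² = (14/429)/(1/143) = 14/3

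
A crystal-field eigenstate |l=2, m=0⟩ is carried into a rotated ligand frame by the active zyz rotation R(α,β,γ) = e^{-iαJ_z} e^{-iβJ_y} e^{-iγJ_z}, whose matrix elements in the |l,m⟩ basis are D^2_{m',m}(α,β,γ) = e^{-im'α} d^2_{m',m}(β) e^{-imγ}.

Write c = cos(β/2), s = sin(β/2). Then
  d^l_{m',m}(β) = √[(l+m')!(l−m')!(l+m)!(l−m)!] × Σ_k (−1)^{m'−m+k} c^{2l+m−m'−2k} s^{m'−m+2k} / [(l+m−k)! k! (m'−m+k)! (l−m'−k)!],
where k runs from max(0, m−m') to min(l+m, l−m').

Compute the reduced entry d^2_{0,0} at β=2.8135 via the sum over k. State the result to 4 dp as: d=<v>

d=0.8442

d^2_{0,0}(β=2.8135) via the finite sum:
c=cos(2.813500/2)=0.163312, s=sin(2.813500/2)=0.986575; N=√[2·2·2·2]=4.000000
The bounds max(0,m−m')=0 and min(l+m,l−m')=2 give 3 terms
  k=0: (−1)^0·4.0000/(4)·0.1633^4·0.9866^0 = +0.000711
  k=1: (−1)^1·4.0000/(1)·0.1633^2·0.9866^2 = -0.103837
  k=2: (−1)^2·4.0000/(4)·0.1633^0·0.9866^4 = +0.947370
d^2_{0,0}(2.8135) = +0.000711 -0.103837 +0.947370 = +0.844244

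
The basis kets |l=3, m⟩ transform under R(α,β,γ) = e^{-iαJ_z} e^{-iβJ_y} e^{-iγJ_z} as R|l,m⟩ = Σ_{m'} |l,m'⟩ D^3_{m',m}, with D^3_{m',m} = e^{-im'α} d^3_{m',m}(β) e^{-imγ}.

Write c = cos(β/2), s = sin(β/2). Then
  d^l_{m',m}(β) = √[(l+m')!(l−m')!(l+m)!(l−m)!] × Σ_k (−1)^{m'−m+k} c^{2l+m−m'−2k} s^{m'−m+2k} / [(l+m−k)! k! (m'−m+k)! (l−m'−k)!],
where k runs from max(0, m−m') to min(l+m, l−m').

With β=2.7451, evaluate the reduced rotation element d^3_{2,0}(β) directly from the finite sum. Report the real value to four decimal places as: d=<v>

d=-0.1884

d^3_{2,0}(β=2.7451) via the finite sum:
c=cos(2.745100/2)=0.196950, s=sin(2.745100/2)=0.980413; N=√[120·1·6·6]=65.726707
The bounds max(0,m−m')=0 and min(l+m,l−m')=1 give 2 terms
  k=0: (−1)^2·65.7267/(12)·0.1970^4·0.9804^2 = +0.007921
  k=1: (−1)^3·65.7267/(12)·0.1970^2·0.9804^4 = -0.196296
d^3_{2,0}(2.7451) = +0.007921 -0.196296 = -0.188374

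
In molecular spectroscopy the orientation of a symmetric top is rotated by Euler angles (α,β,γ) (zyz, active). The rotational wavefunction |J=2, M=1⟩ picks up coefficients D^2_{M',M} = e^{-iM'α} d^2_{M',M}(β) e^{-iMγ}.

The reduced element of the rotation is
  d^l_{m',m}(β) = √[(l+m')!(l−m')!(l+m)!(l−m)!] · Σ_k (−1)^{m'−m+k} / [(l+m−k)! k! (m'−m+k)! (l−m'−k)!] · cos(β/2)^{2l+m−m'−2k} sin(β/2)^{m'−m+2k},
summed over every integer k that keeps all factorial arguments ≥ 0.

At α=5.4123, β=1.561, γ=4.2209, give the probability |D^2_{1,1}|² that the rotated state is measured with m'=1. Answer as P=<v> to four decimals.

Split into d^2_{1,1}(β=1.5610) × two z-phases.
Half-angle: c=0.710562, s=0.703635. N=√(6·1·6·1)=6.000000
k∈{0,1} keeps every argument non-negative
  k=0: (−1)^0·6.0000/(6)·0.7106^4·0.7036^0 = +0.254922
  k=1: (−1)^1·6.0000/(2)·0.7106^2·0.7036^2 = -0.749928
d^2_{1,1}(1.5610) = +0.254922 -0.749928 = -0.495006
|D^2_{1,1}|² = |d^2_{1,1}(β)|² = (-0.495006)² = 0.245031 (the z-rotation phases have unit modulus)

P=0.2450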